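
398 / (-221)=-398 / 221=-1.80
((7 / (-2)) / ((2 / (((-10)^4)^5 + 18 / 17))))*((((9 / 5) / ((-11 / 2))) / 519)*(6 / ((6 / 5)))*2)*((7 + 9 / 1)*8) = 4569600000000000000048384 / 32351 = 141250656857593273779.74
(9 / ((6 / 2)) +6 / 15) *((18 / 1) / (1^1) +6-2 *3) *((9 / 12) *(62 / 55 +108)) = 1377459 / 275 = 5008.94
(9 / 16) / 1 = 9 / 16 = 0.56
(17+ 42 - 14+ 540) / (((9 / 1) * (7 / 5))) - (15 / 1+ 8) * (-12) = 2257 / 7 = 322.43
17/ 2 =8.50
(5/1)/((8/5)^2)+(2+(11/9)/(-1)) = 1573/576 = 2.73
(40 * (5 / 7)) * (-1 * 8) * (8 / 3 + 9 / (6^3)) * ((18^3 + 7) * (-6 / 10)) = 15181400 / 7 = 2168771.43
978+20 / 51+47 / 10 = 501377 / 510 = 983.09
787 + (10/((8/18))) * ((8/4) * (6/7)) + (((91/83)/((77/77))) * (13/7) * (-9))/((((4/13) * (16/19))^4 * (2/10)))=-190098582247123/9747562496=-19502.17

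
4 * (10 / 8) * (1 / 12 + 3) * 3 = 185 / 4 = 46.25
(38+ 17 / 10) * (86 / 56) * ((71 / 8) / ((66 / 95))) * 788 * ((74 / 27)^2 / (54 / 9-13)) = -6210700494847 / 9430344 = -658586.84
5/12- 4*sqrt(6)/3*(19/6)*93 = -961.42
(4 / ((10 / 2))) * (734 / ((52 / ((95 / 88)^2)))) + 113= 6350403 / 50336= 126.16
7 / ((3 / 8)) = 56 / 3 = 18.67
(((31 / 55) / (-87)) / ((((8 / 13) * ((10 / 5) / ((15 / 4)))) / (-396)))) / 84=1209 / 12992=0.09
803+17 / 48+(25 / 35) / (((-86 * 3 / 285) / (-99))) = 12735461 / 14448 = 881.47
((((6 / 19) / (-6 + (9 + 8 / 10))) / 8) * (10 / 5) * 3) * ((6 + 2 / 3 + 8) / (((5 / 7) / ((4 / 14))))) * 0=0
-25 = -25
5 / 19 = 0.26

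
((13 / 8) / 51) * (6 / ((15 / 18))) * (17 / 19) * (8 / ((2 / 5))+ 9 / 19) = 15171 / 3610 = 4.20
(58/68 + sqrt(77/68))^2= (29 + sqrt(1309))^2/1156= 3.68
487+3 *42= 613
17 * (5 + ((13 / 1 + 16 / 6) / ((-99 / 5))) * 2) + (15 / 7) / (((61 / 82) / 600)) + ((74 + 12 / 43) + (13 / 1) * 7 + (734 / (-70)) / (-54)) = 106441785931 / 54532170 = 1951.91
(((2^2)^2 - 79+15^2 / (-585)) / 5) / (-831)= 824 / 54015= 0.02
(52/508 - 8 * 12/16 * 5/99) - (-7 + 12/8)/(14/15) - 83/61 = 31006103/7158228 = 4.33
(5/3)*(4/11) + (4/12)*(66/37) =1466/1221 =1.20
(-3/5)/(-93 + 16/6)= 9/1355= 0.01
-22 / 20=-11 / 10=-1.10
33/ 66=1/ 2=0.50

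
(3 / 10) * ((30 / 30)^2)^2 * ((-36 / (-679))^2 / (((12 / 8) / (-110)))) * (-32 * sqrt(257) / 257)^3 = 934281216 * sqrt(257) / 30451297009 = 0.49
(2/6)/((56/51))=17/56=0.30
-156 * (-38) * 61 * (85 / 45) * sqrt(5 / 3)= 2049112 * sqrt(15) / 9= 881797.41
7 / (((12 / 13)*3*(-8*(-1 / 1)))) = 0.32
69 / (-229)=-69 / 229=-0.30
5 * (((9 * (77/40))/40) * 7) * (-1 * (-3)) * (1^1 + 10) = 160083/320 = 500.26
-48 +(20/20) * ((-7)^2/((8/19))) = 547/8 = 68.38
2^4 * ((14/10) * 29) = 3248/5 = 649.60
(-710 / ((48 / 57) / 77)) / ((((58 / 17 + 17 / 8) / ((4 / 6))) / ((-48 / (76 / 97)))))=360603320 / 753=478888.87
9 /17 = 0.53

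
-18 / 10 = -9 / 5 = -1.80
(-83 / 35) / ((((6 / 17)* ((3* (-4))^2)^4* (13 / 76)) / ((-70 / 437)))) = 1411 / 96423395328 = 0.00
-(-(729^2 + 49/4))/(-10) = -2125813/40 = -53145.32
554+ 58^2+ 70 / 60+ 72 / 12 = 23551 / 6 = 3925.17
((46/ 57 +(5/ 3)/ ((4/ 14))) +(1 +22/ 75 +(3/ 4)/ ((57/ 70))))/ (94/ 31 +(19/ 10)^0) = 130386/ 59375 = 2.20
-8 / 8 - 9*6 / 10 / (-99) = -52 / 55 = -0.95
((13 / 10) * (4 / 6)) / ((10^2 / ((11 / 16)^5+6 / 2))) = 0.03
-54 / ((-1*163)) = 54 / 163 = 0.33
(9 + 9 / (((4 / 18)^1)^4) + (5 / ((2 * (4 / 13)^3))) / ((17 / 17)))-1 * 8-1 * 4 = 482993 / 128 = 3773.38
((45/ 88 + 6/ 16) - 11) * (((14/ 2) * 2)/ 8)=-17.70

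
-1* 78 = -78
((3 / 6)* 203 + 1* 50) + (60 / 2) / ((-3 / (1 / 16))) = 1207 / 8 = 150.88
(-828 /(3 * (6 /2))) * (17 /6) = -782 /3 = -260.67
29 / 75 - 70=-5221 / 75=-69.61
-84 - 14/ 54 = -2275/ 27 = -84.26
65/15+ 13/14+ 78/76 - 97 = -36194/399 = -90.71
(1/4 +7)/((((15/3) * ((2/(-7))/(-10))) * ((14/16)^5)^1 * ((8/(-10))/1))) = -296960/2401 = -123.68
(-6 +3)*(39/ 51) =-39/ 17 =-2.29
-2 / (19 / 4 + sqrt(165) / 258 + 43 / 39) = -47881704 / 140105231 + 348816* sqrt(165) / 1541157541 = -0.34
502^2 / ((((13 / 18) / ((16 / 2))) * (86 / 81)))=2629136.54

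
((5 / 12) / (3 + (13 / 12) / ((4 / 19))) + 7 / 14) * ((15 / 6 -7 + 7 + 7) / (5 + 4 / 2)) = 8189 / 10948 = 0.75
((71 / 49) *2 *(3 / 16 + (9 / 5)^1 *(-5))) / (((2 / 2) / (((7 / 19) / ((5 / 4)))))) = -10011 / 1330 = -7.53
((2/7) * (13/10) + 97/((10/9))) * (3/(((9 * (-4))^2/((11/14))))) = 67507/423360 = 0.16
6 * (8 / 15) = 16 / 5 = 3.20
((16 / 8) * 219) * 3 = 1314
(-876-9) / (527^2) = -885 / 277729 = -0.00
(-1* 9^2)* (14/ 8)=-567/ 4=-141.75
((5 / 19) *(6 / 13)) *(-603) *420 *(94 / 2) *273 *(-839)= 6291684995400 / 19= 331141315547.37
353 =353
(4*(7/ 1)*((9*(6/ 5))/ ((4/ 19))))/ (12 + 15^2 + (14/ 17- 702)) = -122094/ 39455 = -3.09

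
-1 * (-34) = 34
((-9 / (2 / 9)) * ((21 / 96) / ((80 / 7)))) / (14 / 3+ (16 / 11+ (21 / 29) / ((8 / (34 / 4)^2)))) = -3798333 / 62037280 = -0.06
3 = 3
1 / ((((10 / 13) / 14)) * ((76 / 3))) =273 / 380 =0.72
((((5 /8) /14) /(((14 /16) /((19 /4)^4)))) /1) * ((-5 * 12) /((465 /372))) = -1954815 /1568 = -1246.69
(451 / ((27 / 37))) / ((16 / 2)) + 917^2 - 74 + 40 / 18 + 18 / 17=3087768407 / 3672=840895.54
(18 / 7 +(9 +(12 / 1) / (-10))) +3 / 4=1557 / 140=11.12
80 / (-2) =-40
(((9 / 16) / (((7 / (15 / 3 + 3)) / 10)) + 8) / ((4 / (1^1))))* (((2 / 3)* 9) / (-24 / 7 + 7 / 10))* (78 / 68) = -9.10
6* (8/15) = 16/5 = 3.20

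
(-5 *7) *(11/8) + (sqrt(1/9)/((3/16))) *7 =-2569/72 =-35.68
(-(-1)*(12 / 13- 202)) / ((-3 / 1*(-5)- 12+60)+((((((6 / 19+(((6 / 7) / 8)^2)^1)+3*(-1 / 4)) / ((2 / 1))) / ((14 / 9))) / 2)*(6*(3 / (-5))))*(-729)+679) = -5451340160 / 15282344051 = -0.36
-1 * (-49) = 49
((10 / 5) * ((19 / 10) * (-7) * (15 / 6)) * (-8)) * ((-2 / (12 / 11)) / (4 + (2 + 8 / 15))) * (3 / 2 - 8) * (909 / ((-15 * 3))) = -274417 / 14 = -19601.21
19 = 19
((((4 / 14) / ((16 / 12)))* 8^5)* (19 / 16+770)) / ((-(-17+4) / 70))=379054080 / 13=29158006.15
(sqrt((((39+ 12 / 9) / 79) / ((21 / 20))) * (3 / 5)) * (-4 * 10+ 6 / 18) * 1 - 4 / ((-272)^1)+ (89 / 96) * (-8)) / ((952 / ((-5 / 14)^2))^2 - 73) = -233750 * sqrt(1659) / 24754552004529 - 471875 / 3551285941578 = -0.00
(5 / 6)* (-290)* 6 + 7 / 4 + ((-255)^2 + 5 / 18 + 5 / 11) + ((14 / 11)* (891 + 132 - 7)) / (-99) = 92295539 / 1452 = 63564.42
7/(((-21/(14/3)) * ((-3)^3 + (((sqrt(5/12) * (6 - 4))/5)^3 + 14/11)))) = 605 * sqrt(15)/57921483 + 1167375/19307161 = 0.06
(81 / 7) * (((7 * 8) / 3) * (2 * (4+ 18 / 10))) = 12528 / 5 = 2505.60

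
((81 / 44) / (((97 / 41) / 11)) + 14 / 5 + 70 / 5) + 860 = 1717597 / 1940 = 885.36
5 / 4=1.25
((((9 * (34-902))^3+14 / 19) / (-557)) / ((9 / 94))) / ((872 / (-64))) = -6811741294643936 / 10381923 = -656115566.90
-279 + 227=-52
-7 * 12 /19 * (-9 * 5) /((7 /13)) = 7020 /19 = 369.47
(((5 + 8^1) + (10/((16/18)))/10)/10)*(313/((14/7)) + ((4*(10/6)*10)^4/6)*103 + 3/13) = 48418262379085/101088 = 478971414.80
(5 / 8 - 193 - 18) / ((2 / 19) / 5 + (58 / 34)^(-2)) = -134463285 / 233096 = -576.86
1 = 1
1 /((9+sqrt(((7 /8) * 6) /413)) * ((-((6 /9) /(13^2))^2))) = -45497673 /6371+85683 * sqrt(177) /12742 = -7051.91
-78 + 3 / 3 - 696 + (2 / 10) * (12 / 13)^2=-653041 / 845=-772.83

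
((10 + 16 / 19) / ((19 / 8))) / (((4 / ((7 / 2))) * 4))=721 / 722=1.00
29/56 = 0.52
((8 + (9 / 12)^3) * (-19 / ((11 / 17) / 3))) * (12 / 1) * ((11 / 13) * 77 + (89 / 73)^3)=-12060007674057 / 20228884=-596177.61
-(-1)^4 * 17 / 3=-17 / 3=-5.67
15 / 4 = 3.75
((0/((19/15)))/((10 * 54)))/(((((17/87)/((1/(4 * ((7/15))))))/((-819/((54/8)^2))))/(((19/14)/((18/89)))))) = 0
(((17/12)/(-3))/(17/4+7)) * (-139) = 2363/405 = 5.83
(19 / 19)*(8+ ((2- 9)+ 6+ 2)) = 9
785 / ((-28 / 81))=-63585 / 28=-2270.89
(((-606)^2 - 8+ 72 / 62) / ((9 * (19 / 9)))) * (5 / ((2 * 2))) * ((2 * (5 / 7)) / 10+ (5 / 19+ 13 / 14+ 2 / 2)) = 4418455365 / 78337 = 56403.17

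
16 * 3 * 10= 480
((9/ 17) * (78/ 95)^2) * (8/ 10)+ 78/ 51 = 1392274/ 767125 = 1.81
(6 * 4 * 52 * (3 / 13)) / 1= 288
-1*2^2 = -4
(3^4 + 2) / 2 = 83 / 2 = 41.50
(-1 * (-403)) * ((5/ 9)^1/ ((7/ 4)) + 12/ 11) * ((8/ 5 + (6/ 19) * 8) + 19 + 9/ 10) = 16323112/ 1197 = 13636.69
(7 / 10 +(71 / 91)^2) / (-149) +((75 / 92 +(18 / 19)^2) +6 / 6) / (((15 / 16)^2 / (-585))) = -184980171305751 / 102448143070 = -1805.60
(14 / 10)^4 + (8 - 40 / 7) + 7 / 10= 59739 / 8750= 6.83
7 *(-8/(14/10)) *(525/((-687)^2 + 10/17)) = -357000/8023483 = -0.04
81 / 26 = 3.12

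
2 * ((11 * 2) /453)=44 /453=0.10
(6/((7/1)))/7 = 6/49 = 0.12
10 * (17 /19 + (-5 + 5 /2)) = -305 /19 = -16.05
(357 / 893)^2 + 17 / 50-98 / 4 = -478472971 / 19936225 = -24.00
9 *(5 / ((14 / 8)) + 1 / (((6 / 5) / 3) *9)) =395 / 14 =28.21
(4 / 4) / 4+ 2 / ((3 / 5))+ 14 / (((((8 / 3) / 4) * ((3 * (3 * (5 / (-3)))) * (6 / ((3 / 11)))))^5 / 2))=1385038599979 / 386522400000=3.58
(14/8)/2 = 7/8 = 0.88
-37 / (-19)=1.95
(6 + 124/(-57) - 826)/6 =-23432/171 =-137.03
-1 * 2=-2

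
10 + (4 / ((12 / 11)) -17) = -10 / 3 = -3.33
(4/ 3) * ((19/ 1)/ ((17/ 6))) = 152/ 17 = 8.94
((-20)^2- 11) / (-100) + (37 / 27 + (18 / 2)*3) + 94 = 319897 / 2700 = 118.48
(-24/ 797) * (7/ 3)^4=-0.89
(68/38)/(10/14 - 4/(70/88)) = -1190/2869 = -0.41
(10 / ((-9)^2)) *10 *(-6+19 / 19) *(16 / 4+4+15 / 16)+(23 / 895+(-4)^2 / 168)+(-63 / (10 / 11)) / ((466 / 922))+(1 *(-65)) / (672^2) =-162864770534927 / 847539624960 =-192.16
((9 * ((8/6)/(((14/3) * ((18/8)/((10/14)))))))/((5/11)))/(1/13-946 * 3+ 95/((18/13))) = -20592/31752931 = -0.00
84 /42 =2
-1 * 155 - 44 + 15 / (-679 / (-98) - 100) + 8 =-249083 / 1303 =-191.16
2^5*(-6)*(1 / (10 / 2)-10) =9408 / 5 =1881.60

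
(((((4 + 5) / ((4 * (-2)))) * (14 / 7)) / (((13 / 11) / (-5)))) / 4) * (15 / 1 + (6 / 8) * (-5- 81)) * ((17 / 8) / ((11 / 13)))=-295.84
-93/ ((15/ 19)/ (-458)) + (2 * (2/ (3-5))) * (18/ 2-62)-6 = 270262/ 5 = 54052.40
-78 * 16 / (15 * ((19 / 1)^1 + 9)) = -104 / 35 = -2.97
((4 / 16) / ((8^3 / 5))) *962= 2405 / 1024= 2.35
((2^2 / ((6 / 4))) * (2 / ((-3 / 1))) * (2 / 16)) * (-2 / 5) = 4 / 45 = 0.09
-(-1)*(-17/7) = -17/7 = -2.43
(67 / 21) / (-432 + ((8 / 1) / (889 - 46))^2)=-15871161 / 2149002128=-0.01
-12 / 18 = -2 / 3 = -0.67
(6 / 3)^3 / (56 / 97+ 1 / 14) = 10864 / 881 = 12.33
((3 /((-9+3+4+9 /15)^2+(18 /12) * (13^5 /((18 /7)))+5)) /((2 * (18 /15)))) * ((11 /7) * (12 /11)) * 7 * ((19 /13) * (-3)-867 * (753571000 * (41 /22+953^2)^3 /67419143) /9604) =-3968122967256526842943464958461375 /75800732319791334427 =-52349401461131.56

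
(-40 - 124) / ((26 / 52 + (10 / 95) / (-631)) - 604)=3932392 / 14470727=0.27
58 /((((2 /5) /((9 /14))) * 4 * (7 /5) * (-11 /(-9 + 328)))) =-189225 /392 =-482.72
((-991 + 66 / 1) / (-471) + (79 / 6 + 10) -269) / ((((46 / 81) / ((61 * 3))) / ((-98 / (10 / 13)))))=144608074065 / 14444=10011636.25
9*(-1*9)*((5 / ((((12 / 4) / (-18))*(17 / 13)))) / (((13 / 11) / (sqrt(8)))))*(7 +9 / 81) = 380160*sqrt(2) / 17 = 31625.14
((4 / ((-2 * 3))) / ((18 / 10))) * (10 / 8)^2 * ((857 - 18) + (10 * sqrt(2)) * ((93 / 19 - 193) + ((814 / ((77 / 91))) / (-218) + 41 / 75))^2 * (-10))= -104875 / 216 + 2222777442763240 * sqrt(2) / 1042236963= 3015605.93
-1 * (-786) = 786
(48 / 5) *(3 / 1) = 144 / 5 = 28.80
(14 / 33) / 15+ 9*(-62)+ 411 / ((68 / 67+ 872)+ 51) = -17085387349 / 30644955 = -557.53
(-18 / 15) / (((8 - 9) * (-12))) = -1 / 10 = -0.10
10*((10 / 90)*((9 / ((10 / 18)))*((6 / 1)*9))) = 972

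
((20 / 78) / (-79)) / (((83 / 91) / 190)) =-13300 / 19671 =-0.68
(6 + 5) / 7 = 11 / 7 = 1.57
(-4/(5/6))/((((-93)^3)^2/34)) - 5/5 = -1.00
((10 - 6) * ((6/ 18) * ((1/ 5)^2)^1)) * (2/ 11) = 8/ 825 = 0.01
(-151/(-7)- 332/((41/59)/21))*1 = -2873245/287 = -10011.31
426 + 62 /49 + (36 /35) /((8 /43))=212069 /490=432.79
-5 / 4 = -1.25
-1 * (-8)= 8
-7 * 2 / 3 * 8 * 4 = -448 / 3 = -149.33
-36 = -36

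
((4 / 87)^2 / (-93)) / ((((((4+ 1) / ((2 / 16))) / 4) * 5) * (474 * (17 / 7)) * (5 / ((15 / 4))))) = -7 / 23634013275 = -0.00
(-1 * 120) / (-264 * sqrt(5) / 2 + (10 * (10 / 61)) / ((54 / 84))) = 1152900 / 328201189 + 59677398 * sqrt(5) / 328201189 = 0.41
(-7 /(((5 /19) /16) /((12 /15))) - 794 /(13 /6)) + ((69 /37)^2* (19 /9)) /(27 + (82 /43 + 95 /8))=-4411501337156 /6241852825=-706.76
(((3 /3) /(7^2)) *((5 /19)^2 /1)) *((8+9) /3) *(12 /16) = 425 /70756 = 0.01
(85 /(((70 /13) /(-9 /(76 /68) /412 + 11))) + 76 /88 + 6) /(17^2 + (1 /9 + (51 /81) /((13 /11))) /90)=3431160501795 /5503003152416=0.62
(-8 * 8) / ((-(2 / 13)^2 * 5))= 2704 / 5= 540.80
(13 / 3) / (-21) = -13 / 63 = -0.21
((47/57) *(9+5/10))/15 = 47/90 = 0.52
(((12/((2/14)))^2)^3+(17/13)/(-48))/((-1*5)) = -219209971728367/3120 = -70259606323.19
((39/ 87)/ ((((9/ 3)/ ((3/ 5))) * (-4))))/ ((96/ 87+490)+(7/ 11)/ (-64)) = -2288/ 50130825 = -0.00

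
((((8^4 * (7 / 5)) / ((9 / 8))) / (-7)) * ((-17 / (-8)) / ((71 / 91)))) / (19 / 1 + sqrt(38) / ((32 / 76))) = -15597568 / 60705 + 1949696 * sqrt(38) / 60705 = -58.95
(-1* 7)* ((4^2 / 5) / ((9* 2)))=-56 / 45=-1.24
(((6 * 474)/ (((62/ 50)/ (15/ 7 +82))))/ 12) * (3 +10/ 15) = 412775/ 7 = 58967.86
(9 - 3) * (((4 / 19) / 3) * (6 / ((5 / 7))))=336 / 95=3.54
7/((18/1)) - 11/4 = -85/36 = -2.36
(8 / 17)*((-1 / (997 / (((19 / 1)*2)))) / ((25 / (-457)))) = 138928 / 423725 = 0.33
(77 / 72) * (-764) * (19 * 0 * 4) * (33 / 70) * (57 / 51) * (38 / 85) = 0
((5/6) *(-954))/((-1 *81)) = 9.81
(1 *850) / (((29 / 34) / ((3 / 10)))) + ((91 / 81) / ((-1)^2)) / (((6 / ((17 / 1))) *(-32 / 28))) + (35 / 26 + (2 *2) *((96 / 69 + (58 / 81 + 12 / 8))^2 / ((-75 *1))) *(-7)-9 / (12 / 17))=454777301176919 / 1570175895600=289.63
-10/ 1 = -10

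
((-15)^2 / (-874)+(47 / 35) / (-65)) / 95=-552953 / 188893250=-0.00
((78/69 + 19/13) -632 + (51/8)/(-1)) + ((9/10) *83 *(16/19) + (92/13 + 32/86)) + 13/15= -3309910051/5862792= -564.56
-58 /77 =-0.75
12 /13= 0.92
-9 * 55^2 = -27225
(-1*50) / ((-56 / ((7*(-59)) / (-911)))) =0.40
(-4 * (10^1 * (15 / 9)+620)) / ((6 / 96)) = -122240 / 3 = -40746.67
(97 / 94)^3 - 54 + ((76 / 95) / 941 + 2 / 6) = -616279186517 / 11723693160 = -52.57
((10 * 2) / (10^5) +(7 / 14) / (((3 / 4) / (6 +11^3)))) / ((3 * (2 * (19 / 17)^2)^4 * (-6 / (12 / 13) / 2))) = -93265897913442323 / 39741537515940000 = -2.35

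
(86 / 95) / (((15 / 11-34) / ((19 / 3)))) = -946 / 5385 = -0.18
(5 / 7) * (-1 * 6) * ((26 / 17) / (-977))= 780 / 116263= 0.01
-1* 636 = -636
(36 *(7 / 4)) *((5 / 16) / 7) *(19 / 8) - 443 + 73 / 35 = -1945371 / 4480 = -434.23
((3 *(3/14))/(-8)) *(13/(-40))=117/4480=0.03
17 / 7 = 2.43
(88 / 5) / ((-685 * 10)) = -44 / 17125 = -0.00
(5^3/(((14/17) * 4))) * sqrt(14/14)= 2125/56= 37.95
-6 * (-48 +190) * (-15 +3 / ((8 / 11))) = 18531 / 2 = 9265.50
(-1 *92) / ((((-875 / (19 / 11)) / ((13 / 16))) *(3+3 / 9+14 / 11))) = 897 / 28000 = 0.03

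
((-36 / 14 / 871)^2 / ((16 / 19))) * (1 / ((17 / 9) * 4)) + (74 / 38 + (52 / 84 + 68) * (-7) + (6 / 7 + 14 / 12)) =-274544912364277 / 576336533136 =-476.36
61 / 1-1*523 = -462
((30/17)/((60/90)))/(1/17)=45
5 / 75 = 1 / 15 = 0.07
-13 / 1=-13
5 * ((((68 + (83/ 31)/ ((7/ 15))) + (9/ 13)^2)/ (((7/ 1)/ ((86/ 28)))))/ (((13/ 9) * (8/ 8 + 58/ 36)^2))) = 853185718620/ 51603788509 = 16.53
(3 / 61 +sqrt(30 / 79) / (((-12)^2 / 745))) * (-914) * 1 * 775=-263860375 * sqrt(2370) / 5688 - 2125050 / 61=-2293173.94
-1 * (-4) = 4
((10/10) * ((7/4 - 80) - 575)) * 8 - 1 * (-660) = -4566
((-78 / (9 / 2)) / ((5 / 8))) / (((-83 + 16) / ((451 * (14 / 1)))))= 2626624 / 1005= 2613.56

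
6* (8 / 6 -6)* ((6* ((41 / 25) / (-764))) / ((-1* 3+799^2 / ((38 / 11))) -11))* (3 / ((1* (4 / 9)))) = 441693 / 33529472225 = 0.00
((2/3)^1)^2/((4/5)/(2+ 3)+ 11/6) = 200/897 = 0.22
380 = 380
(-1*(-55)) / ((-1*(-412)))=0.13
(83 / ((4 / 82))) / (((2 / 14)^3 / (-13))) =-15173977 / 2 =-7586988.50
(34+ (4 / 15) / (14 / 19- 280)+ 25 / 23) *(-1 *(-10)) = 64227382 / 183057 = 350.86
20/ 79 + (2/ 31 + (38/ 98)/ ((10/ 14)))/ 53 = 1202161/ 4542895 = 0.26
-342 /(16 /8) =-171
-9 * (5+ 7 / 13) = -648 / 13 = -49.85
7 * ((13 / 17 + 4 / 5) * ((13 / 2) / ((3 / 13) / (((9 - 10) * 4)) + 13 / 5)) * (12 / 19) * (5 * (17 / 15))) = 66248 / 661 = 100.22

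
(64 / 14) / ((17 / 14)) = 64 / 17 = 3.76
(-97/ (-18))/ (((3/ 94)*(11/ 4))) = 18236/ 297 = 61.40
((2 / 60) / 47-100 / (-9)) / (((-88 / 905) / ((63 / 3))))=-5413891 / 2256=-2399.77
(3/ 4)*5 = 15/ 4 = 3.75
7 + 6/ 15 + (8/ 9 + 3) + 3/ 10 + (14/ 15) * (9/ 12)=12.29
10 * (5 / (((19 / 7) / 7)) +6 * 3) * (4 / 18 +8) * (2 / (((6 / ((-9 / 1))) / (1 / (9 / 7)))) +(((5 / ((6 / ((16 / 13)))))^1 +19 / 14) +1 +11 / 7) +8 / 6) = 468913210 / 46683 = 10044.62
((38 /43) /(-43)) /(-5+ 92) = -38 /160863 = -0.00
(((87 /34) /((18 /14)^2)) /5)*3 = 1421 /1530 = 0.93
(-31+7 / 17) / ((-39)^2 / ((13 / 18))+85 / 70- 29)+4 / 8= 96011 / 197846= 0.49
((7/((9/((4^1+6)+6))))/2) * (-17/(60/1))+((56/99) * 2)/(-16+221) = -107002/60885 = -1.76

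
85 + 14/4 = 177/2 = 88.50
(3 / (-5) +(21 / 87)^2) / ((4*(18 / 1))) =-1139 / 151380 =-0.01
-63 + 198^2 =39141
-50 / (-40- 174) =25 / 107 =0.23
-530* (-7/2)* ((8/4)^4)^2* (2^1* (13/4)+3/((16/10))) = 3977120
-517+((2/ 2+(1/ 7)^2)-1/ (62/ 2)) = -783822/ 1519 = -516.01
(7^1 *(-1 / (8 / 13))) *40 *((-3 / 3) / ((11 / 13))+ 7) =-29120 / 11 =-2647.27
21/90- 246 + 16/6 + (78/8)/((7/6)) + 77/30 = -48757/210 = -232.18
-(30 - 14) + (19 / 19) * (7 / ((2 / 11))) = 45 / 2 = 22.50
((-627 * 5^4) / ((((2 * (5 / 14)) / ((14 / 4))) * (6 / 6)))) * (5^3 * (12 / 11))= -261843750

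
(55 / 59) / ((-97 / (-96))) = 5280 / 5723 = 0.92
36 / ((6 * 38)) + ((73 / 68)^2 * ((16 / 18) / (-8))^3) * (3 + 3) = 1584197 / 10674504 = 0.15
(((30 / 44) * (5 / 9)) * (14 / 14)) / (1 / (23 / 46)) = 25 / 132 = 0.19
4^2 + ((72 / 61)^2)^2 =248407312 / 13845841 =17.94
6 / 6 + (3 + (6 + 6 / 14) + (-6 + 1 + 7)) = 87 / 7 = 12.43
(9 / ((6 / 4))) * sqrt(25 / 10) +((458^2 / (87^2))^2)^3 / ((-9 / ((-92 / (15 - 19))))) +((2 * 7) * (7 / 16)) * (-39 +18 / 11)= -172423449788117719535151177943676195 / 148921092303586156713520152 +3 * sqrt(10)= -1157817510.66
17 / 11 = 1.55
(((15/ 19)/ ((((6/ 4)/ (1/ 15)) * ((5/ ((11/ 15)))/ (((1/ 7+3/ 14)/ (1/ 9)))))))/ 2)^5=161051/ 4161579589300000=0.00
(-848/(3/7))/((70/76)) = -32224/15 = -2148.27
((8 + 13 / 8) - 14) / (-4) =35 / 32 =1.09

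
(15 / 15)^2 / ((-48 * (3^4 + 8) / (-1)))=1 / 4272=0.00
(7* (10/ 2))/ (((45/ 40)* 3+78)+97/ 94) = 2632/ 6197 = 0.42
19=19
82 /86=41 /43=0.95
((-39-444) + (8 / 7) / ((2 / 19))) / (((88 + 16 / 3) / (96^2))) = -2284416 / 49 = -46620.73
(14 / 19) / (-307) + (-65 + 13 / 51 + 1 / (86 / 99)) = -1627019263 / 25583538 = -63.60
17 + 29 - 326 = -280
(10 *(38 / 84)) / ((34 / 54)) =855 / 119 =7.18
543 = 543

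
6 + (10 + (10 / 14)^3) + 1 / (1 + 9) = 56473 / 3430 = 16.46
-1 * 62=-62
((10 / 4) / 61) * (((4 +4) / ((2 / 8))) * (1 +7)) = 640 / 61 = 10.49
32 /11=2.91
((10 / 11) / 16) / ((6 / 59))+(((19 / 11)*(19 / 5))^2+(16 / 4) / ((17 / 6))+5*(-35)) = -320764139 / 2468400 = -129.95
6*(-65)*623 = -242970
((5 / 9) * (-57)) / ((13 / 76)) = -7220 / 39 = -185.13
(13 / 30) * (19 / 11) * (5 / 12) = 247 / 792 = 0.31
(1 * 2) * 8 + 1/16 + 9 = 401/16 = 25.06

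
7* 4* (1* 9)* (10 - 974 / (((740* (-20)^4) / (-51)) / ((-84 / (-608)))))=5669024859351 / 2249600000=2520.01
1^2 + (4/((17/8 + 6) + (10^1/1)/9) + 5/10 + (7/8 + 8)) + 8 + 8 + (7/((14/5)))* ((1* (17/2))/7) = 158769/5320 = 29.84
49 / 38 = 1.29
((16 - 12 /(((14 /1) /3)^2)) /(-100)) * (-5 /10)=757 /9800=0.08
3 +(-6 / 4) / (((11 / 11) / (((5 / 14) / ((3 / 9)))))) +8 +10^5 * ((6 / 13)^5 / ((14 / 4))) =6318450059 / 10396204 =607.77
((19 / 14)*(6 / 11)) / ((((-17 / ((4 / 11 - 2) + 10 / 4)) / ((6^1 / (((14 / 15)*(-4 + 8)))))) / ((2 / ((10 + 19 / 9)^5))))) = -2877753015 / 6203300971449428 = -0.00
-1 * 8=-8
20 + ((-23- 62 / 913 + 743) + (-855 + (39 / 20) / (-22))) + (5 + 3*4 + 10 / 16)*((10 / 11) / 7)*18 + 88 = 3590401 / 255640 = 14.04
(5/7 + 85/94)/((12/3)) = 1065/2632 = 0.40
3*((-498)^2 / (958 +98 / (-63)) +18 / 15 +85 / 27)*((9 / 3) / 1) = 76594439 / 32280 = 2372.81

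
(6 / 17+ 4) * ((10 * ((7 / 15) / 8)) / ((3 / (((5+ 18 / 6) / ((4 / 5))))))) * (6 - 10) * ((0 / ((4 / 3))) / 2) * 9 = 0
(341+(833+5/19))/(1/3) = 66933/19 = 3522.79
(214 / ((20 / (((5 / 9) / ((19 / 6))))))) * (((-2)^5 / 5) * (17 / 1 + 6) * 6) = -157504 / 95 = -1657.94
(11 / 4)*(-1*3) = -33 / 4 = -8.25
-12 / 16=-3 / 4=-0.75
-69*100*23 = -158700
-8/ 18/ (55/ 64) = -256/ 495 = -0.52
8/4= 2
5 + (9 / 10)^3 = 5729 / 1000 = 5.73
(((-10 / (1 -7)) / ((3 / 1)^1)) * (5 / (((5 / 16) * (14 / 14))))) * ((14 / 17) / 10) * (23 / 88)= 322 / 1683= 0.19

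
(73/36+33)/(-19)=-1261/684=-1.84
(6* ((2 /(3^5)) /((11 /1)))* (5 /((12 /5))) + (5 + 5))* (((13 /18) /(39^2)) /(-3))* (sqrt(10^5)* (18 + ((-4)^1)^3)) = 61536500* sqrt(10) /8444007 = 23.05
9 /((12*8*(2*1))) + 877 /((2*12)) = 7025 /192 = 36.59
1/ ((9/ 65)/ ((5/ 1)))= 325/ 9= 36.11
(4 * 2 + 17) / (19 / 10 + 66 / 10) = 50 / 17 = 2.94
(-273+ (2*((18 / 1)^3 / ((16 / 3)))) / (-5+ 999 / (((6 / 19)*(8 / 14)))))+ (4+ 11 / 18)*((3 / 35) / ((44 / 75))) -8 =-7630184033 / 27257384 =-279.93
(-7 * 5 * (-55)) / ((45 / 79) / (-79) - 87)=-12013925 / 543012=-22.12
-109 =-109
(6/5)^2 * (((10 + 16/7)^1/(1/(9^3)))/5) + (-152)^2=22472984/875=25683.41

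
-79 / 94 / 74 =-79 / 6956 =-0.01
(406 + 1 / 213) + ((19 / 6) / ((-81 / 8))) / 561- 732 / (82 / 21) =86724881525 / 396836253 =218.54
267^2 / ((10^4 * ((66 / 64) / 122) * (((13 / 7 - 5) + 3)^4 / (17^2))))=4023287770908 / 6875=585205493.95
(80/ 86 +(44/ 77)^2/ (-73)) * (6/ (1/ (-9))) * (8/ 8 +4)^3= -6248.88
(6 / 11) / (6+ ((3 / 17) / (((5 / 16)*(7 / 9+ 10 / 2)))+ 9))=2210 / 61171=0.04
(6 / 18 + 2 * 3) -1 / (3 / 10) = 3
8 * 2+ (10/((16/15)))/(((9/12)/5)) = 157/2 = 78.50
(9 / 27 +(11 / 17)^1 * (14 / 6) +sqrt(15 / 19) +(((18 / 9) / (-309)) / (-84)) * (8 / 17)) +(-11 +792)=sqrt(285) / 19 +86357779 / 110313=783.73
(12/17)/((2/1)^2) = 3/17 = 0.18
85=85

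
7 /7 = 1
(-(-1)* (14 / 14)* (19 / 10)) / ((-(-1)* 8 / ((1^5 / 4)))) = 19 / 320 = 0.06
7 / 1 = 7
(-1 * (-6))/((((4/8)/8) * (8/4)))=48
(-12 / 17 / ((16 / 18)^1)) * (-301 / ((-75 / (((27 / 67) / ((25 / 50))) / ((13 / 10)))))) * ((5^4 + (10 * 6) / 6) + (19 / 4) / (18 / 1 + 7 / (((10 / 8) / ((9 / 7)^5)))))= -1867640733189 / 1488221956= -1254.95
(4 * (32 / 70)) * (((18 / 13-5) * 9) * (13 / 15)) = -9024 / 175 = -51.57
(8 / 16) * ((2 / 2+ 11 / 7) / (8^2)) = 9 / 448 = 0.02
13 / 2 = 6.50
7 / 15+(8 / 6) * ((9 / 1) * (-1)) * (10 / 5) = -353 / 15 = -23.53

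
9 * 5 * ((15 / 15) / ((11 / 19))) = 855 / 11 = 77.73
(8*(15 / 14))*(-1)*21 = -180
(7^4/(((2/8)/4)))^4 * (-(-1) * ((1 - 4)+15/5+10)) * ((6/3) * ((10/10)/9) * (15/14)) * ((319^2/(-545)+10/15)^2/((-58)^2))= 14395241896431901843744587776/269781867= 53358819317652293672.30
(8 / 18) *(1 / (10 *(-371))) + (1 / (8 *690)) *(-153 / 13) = -0.00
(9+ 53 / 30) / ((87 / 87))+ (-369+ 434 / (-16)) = -46243 / 120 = -385.36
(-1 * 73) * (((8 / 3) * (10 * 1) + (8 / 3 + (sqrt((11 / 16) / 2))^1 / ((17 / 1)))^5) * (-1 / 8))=127906824805073 * sqrt(22) / 7537191616512 + 30672711118357 / 20782697472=1555.47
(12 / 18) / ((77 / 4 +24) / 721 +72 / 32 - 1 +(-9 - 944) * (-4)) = 2884 / 16496379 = 0.00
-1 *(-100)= 100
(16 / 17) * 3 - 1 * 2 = 14 / 17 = 0.82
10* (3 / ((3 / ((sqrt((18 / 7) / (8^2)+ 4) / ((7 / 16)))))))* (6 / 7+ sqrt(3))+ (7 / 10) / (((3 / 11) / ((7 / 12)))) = 120.45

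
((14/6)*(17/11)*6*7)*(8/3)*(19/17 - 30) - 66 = -387122/33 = -11730.97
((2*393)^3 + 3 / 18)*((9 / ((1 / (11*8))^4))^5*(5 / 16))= 6949981525516214952400913900409433391315964018032640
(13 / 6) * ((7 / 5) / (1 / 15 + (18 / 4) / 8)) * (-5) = -24.11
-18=-18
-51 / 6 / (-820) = 17 / 1640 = 0.01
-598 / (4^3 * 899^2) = -299 / 25862432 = -0.00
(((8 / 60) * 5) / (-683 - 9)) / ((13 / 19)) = -19 / 13494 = -0.00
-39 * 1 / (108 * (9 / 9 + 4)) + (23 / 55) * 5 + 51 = 104977 / 1980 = 53.02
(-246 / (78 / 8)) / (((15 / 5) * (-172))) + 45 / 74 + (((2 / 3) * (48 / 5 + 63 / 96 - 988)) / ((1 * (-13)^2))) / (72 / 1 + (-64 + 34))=1531786271 / 2710300320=0.57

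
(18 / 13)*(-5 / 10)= -9 / 13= -0.69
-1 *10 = -10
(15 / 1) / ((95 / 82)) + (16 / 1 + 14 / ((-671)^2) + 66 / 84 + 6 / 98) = 24978046025 / 838348742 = 29.79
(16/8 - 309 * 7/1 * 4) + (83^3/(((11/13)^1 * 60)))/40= -220926769/26400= -8368.44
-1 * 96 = -96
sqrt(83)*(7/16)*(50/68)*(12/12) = 175*sqrt(83)/544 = 2.93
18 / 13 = 1.38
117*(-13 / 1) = -1521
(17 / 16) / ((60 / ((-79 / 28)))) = -1343 / 26880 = -0.05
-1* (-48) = 48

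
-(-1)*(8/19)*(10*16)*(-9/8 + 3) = 2400/19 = 126.32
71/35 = 2.03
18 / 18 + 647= 648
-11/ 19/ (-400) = 11/ 7600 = 0.00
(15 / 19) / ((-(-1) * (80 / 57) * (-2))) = -9 / 32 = -0.28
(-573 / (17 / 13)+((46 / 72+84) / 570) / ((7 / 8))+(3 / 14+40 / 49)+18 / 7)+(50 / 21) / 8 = -3710131133 / 8546580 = -434.11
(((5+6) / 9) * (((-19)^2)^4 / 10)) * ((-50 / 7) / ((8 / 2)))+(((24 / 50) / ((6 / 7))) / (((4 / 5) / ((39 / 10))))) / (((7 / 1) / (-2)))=-23352399186289 / 6300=-3706730029.57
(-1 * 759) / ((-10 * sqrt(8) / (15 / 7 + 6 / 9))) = 14927 * sqrt(2) / 280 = 75.39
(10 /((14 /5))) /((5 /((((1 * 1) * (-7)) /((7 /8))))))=-40 /7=-5.71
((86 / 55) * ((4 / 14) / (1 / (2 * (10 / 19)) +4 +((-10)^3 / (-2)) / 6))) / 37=2064 / 15091153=0.00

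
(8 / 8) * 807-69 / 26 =804.35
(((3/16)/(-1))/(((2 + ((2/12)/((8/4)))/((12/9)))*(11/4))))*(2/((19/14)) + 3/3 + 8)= -796/2299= -0.35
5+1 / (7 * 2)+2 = 99 / 14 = 7.07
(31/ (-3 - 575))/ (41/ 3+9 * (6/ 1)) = -93/ 117334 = -0.00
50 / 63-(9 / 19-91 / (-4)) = -107395 / 4788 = -22.43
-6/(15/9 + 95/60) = -24/13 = -1.85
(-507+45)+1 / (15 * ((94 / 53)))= -651367 / 1410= -461.96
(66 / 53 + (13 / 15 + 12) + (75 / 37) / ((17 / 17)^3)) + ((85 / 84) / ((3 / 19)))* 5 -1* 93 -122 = -412182373 / 2470860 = -166.82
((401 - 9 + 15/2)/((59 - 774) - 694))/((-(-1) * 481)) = -799/1355458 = -0.00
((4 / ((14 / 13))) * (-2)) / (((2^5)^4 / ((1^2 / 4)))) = -13 / 7340032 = -0.00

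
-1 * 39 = -39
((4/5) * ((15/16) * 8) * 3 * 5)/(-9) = -10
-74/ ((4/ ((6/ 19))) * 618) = -37/ 3914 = -0.01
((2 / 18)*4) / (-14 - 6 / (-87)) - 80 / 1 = -72749 / 909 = -80.03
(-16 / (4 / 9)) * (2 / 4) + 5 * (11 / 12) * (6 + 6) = 37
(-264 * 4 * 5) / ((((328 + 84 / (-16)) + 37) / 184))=-3886080 / 1439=-2700.54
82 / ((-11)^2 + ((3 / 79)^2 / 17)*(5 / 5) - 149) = -2.93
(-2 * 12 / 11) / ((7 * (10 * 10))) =-6 / 1925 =-0.00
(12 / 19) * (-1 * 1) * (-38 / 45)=8 / 15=0.53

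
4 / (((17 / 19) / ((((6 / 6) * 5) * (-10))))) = -3800 / 17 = -223.53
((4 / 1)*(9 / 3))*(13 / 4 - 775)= -9261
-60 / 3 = -20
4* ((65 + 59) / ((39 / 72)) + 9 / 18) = 917.69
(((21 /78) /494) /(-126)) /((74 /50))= -25 /8554104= -0.00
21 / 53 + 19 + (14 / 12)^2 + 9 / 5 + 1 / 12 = 53998 / 2385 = 22.64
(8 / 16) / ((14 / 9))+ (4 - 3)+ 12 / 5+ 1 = 661 / 140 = 4.72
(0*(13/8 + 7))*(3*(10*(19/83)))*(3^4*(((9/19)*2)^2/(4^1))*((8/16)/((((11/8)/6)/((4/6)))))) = 0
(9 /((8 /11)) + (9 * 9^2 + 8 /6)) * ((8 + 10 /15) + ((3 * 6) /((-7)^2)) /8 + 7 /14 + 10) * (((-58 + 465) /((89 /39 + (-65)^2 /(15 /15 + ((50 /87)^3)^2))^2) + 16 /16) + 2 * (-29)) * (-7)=115706823198414329259927505199951857166875 /20322735319627565515913898862706688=5693467.02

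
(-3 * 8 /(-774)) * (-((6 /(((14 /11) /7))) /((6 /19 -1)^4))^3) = -106053197661974170476 /1001817660266683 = -105860.78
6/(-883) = -6/883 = -0.01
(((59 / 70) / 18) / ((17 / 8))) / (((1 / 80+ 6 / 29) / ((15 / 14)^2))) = 0.12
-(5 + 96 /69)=-147 /23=-6.39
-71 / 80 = -0.89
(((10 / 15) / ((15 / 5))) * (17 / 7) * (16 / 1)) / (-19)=-544 / 1197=-0.45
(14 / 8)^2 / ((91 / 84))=147 / 52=2.83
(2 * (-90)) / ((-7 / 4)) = 720 / 7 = 102.86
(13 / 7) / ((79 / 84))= 156 / 79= 1.97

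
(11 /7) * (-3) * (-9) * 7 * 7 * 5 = 10395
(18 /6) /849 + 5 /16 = 1431 /4528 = 0.32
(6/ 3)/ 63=2/ 63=0.03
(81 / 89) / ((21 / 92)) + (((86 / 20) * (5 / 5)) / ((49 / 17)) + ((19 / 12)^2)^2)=5318968957 / 452148480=11.76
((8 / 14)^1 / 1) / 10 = 0.06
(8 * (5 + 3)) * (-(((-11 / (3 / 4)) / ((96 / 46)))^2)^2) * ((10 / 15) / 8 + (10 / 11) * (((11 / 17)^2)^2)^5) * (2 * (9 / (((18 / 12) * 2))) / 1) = -16681843536775993659534559632670201 / 213323378072117786555815233288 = -78199.79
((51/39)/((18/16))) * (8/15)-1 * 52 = -90172/1755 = -51.38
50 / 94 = 25 / 47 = 0.53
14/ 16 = 7/ 8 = 0.88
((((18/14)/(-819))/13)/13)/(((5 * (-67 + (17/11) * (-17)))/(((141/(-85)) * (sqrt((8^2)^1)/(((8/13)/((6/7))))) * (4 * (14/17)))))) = -4136/3410322825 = -0.00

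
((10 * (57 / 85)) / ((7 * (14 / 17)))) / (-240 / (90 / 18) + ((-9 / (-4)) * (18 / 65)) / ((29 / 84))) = -35815 / 1422274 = -0.03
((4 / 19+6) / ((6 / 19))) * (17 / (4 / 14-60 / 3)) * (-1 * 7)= 49147 / 414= 118.71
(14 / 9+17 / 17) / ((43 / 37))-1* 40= -14629 / 387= -37.80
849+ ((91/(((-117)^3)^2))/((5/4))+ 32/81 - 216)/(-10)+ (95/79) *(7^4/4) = 2482250774427435631/1558830553382700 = 1592.38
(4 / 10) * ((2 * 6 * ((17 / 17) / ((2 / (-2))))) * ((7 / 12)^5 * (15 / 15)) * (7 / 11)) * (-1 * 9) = 117649 / 63360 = 1.86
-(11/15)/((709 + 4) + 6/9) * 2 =-22/10705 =-0.00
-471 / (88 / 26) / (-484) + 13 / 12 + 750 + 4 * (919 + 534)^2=539571685949 / 63888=8445587.37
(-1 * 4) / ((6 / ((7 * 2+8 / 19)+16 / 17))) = -3308 / 323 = -10.24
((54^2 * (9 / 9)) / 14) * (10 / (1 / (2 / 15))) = 1944 / 7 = 277.71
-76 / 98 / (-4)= 19 / 98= 0.19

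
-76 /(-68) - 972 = -970.88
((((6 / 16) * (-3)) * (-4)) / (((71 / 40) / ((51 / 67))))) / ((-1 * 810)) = -34 / 14271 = -0.00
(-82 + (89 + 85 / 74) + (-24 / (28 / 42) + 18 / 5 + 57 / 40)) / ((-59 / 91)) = 3074253 / 87320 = 35.21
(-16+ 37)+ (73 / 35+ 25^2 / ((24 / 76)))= 420473 / 210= 2002.25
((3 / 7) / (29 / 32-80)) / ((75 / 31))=-992 / 442925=-0.00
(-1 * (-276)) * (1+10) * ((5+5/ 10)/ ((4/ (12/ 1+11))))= 192027/ 2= 96013.50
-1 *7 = -7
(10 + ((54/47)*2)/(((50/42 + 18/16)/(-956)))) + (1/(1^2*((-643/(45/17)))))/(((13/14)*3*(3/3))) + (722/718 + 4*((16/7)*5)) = -5823909216264673/6528947771437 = -892.01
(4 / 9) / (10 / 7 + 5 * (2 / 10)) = 28 / 153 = 0.18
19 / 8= 2.38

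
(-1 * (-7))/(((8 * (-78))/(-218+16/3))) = 2233/936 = 2.39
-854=-854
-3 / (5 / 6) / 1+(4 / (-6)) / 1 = -64 / 15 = -4.27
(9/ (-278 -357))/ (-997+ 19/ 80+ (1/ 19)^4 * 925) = 18766224/ 1319765313347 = 0.00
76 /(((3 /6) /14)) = 2128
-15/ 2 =-7.50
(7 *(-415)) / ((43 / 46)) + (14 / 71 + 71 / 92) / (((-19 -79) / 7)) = -12220468387 / 3932264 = -3107.74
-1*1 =-1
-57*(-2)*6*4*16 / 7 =43776 / 7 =6253.71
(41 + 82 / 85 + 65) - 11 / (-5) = 9279 / 85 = 109.16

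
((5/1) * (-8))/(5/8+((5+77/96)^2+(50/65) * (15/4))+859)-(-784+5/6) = 504497185591/644212734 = 783.12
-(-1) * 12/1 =12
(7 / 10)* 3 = 21 / 10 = 2.10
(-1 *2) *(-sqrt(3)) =2 *sqrt(3) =3.46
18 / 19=0.95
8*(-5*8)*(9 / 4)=-720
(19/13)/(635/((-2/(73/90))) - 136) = -684/184171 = -0.00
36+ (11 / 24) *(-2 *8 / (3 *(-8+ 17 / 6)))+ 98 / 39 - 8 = 37462 / 1209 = 30.99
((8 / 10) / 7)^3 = 64 / 42875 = 0.00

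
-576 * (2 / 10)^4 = -576 / 625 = -0.92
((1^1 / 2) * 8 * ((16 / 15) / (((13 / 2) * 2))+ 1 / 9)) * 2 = 904 / 585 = 1.55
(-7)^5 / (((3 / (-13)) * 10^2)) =218491 / 300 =728.30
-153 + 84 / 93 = -4715 / 31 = -152.10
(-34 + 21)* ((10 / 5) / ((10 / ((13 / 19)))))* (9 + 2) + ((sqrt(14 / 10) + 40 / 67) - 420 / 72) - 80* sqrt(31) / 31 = -947293 / 38190 - 80* sqrt(31) / 31 + sqrt(35) / 5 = -37.99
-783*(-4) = 3132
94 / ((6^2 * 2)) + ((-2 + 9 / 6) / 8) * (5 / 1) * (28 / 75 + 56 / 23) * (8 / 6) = 187 / 1380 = 0.14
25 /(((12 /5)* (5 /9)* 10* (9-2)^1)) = 15 /56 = 0.27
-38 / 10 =-19 / 5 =-3.80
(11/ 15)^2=121/ 225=0.54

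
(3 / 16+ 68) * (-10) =-5455 / 8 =-681.88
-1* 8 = -8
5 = 5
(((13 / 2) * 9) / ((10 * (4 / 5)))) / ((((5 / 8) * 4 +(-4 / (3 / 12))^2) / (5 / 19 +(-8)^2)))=12987 / 7144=1.82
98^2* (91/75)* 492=143330096/25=5733203.84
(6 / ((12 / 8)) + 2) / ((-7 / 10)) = -60 / 7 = -8.57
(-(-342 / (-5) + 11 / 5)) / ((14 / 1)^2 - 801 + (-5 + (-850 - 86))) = 353 / 7730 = 0.05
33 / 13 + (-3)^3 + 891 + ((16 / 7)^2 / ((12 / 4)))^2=244277353 / 280917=869.57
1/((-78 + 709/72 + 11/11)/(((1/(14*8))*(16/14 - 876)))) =27558/236915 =0.12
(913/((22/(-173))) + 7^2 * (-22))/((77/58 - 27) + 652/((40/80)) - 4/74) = -3544119/548635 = -6.46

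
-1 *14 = -14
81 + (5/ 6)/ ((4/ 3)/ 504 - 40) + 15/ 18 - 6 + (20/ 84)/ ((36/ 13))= 867516865/ 11429964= 75.90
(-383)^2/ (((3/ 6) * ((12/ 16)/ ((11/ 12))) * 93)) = 3855.62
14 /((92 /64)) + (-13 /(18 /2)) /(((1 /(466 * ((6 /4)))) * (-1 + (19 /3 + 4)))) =-63395 /644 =-98.44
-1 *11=-11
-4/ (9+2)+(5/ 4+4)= 215/ 44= 4.89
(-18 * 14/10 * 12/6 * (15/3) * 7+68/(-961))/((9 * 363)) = -1695272/3139587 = -0.54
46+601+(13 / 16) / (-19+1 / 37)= 558971 / 864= 646.96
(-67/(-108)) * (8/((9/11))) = 1474/243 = 6.07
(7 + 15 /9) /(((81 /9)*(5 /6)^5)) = 2.40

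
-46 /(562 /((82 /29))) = -0.23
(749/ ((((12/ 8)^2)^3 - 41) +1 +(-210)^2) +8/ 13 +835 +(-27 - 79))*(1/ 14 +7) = 378374041881/ 73334794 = 5159.54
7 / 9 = 0.78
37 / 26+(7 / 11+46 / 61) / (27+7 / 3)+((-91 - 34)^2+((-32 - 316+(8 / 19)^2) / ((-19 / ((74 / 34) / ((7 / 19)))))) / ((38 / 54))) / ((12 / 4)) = 9888910245198889 / 1879652486712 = 5261.03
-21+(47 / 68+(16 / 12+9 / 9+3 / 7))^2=-18508103 / 2039184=-9.08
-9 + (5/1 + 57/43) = -115/43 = -2.67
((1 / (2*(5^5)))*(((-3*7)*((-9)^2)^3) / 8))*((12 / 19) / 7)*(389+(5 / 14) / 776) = -20213310073869 / 2580200000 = -7834.01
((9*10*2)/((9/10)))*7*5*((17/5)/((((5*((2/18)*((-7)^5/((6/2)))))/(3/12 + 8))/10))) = -1514700/2401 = -630.86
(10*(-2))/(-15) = 4/3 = 1.33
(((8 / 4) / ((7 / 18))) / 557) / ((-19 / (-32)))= 1152 / 74081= 0.02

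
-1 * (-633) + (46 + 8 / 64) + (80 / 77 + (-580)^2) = 207641381 / 616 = 337080.16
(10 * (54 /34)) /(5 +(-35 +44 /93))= -12555 /23341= -0.54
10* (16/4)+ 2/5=202/5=40.40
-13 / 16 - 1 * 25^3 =-250013 / 16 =-15625.81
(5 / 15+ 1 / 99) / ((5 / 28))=952 / 495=1.92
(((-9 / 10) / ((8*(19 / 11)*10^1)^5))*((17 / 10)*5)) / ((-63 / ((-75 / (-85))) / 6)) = 1449459 / 113591536844800000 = 0.00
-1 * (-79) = 79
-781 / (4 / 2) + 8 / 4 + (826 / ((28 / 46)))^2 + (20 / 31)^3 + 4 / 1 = 109694321039 / 59582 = 1841064.77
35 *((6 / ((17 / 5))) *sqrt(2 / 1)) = 1050 *sqrt(2) / 17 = 87.35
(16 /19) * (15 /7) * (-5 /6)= -200 /133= -1.50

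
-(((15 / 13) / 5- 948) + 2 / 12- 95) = 81323 / 78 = 1042.60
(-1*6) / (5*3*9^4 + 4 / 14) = -42 / 688907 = -0.00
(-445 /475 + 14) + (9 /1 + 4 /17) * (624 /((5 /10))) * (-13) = -241959863 /1615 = -149820.35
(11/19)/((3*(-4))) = -11/228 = -0.05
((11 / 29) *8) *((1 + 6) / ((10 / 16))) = 4928 / 145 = 33.99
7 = 7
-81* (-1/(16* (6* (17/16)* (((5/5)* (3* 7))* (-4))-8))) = -81/8696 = -0.01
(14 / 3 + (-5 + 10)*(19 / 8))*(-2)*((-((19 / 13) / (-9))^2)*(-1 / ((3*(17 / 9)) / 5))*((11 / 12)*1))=-7882435 / 11170224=-0.71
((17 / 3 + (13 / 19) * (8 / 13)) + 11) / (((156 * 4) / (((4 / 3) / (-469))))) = -487 / 6255522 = -0.00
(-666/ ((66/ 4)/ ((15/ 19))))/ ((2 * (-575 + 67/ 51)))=84915/ 3057461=0.03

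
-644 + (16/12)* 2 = -1924/3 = -641.33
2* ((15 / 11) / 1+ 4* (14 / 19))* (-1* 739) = -1331678 / 209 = -6371.67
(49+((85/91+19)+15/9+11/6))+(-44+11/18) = 23788/819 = 29.05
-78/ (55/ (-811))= 63258/ 55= 1150.15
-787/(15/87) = -22823/5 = -4564.60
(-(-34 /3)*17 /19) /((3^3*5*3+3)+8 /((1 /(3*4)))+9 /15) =2890 /143811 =0.02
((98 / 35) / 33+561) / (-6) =-92579 / 990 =-93.51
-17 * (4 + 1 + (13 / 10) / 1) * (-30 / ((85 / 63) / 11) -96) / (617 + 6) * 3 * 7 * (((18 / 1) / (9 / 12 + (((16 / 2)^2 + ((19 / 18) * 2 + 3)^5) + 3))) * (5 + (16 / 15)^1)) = 2016078829128 / 53390730205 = 37.76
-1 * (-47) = 47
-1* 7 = -7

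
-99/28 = -3.54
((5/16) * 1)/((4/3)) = 15/64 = 0.23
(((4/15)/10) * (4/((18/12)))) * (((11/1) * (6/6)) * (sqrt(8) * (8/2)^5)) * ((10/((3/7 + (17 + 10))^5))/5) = 184877 * sqrt(2)/895795200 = 0.00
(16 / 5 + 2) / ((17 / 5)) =26 / 17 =1.53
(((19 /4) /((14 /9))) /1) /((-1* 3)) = -57 /56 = -1.02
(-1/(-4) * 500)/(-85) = -25/17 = -1.47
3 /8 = 0.38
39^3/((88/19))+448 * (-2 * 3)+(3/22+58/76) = 16921327/1672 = 10120.41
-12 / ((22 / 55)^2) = -75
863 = 863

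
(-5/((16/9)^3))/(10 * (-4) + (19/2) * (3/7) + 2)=5103/194560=0.03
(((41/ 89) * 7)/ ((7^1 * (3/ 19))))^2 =606841/ 71289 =8.51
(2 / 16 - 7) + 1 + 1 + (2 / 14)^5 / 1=-655465 / 134456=-4.87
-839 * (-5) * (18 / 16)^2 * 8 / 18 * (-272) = -641835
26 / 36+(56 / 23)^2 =63325 / 9522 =6.65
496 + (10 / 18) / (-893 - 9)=4026523 / 8118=496.00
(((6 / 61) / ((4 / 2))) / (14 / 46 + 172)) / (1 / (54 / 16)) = 621 / 644648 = 0.00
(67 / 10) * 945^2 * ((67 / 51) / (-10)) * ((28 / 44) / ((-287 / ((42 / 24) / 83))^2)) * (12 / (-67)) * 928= 971682642 / 2165536483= 0.45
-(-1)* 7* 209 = 1463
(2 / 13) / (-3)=-0.05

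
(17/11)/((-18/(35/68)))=-0.04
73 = 73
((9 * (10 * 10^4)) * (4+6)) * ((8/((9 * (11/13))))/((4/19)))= 494000000/11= 44909090.91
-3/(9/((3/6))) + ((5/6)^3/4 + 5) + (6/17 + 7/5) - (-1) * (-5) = 127121/73440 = 1.73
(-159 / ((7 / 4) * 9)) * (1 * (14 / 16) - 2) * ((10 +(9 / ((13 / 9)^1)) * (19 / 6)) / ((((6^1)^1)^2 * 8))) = 40969 / 34944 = 1.17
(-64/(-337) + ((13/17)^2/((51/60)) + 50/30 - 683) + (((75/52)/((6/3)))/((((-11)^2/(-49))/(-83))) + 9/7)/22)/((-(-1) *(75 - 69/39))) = -6538767819789235/704905576459392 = -9.28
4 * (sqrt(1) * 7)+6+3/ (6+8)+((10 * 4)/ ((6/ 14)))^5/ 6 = 12047257949191/ 10206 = 1180409362.06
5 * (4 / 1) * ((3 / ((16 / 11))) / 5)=33 / 4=8.25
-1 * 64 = -64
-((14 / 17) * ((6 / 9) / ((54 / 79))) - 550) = 756244 / 1377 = 549.20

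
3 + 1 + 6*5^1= 34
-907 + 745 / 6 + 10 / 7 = -32819 / 42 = -781.40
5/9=0.56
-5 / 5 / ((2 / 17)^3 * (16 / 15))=-73695 / 128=-575.74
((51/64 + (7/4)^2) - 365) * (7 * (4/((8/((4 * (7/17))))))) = -1132537/544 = -2081.87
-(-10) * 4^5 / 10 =1024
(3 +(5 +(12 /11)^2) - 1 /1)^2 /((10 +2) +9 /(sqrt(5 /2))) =9820810 /1361613 - 982081 * sqrt(10) /907742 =3.79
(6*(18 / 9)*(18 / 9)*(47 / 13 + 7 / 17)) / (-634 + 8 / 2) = -712 / 4641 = -0.15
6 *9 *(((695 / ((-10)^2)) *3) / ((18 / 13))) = 16263 / 20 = 813.15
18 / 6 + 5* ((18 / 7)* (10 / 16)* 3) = 759 / 28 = 27.11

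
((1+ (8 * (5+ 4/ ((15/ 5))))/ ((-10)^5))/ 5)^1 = 37481/ 187500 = 0.20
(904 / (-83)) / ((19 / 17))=-15368 / 1577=-9.75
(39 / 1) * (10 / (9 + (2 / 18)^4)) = 255879 / 5905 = 43.33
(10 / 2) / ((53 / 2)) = 10 / 53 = 0.19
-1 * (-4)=4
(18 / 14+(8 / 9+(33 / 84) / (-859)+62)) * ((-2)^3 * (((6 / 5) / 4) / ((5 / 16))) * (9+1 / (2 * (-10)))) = -9946420684 / 2254875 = -4411.07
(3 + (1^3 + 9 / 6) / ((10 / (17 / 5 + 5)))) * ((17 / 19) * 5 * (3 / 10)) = 2601 / 380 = 6.84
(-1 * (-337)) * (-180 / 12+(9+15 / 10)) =-3033 / 2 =-1516.50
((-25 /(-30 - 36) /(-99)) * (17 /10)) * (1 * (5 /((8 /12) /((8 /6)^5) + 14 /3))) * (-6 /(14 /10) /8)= 68000 /18831351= 0.00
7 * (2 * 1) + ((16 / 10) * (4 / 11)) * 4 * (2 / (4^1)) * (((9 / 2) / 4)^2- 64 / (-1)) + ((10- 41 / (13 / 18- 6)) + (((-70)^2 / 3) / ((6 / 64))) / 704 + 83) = 2026414 / 9405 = 215.46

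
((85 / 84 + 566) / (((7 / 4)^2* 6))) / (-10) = -47629 / 15435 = -3.09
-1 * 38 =-38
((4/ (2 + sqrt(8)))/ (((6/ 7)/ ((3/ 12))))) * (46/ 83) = -161/ 498 + 161 * sqrt(2)/ 498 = 0.13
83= 83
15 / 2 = 7.50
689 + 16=705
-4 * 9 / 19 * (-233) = 441.47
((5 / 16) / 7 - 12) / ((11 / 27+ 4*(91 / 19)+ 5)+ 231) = -52839 / 1129520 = -0.05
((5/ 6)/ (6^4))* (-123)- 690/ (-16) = 111575/ 2592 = 43.05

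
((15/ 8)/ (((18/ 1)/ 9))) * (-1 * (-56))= 105/ 2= 52.50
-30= -30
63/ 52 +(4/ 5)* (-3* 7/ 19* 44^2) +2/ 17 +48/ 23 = -3299872753/ 1931540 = -1708.42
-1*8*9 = -72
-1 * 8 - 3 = -11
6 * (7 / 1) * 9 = 378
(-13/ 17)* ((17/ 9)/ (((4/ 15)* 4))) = -65/ 48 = -1.35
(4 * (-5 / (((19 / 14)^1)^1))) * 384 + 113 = -105373 / 19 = -5545.95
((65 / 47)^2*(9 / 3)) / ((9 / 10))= 6.38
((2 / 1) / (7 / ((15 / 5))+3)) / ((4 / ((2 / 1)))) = 3 / 16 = 0.19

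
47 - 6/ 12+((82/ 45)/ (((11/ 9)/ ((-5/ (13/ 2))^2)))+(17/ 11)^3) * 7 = 35321645/ 449878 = 78.51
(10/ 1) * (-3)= -30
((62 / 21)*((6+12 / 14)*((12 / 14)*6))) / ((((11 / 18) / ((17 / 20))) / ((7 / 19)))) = 2731968 / 51205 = 53.35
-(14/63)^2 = -4/81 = -0.05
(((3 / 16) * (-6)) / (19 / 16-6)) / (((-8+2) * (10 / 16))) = -24 / 385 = -0.06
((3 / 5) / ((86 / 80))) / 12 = 2 / 43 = 0.05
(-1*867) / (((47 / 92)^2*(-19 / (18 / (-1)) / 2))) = -264178368 / 41971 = -6294.31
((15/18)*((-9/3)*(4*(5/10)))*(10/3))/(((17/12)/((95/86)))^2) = -5415000/534361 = -10.13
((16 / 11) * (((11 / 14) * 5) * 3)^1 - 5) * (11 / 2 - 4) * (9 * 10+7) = 24735 / 14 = 1766.79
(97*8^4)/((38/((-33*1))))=-6555648/19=-345034.11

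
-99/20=-4.95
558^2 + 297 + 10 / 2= 311666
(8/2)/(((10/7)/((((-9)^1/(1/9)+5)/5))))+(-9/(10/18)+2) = -1419/25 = -56.76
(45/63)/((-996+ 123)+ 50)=-5/5761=-0.00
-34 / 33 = -1.03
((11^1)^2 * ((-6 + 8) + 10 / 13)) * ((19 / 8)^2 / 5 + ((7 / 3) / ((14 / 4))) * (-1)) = 160809 / 1040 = 154.62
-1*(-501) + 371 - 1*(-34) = 906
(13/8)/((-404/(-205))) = 2665/3232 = 0.82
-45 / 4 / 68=-45 / 272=-0.17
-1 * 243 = -243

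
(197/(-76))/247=-197/18772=-0.01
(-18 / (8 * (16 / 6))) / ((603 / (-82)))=123 / 1072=0.11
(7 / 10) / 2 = 7 / 20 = 0.35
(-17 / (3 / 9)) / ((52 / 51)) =-2601 / 52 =-50.02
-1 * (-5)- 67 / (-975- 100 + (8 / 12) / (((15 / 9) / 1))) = 5.06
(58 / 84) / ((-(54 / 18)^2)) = -29 / 378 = -0.08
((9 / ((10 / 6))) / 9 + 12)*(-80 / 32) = -63 / 2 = -31.50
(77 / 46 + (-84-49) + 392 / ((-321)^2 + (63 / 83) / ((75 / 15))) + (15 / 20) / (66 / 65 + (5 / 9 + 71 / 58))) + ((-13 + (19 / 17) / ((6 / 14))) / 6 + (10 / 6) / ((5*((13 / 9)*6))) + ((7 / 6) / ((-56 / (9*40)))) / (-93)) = -132.67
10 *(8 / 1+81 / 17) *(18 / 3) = 765.88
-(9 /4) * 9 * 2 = -81 /2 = -40.50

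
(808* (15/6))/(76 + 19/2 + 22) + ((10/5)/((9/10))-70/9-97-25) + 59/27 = -123739/1161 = -106.58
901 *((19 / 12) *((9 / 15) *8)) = 34238 / 5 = 6847.60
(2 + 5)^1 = 7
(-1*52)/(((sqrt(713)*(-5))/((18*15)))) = 2808*sqrt(713)/713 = 105.16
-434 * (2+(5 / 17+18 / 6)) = -39060 / 17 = -2297.65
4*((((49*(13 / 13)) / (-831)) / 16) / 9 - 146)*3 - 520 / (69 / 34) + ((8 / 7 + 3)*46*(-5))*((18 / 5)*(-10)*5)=272140605487 / 1605492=169506.05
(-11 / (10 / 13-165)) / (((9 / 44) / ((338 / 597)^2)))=718823248 / 6848398935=0.10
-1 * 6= -6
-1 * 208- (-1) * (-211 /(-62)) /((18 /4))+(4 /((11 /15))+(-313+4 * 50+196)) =-364564 /3069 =-118.79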